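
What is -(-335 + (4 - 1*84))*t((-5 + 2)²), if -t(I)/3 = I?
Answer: -11205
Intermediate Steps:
t(I) = -3*I
-(-335 + (4 - 1*84))*t((-5 + 2)²) = -(-335 + (4 - 1*84))*(-3*(-5 + 2)²) = -(-335 + (4 - 84))*(-3*(-3)²) = -(-335 - 80)*(-3*9) = -(-415)*(-27) = -1*11205 = -11205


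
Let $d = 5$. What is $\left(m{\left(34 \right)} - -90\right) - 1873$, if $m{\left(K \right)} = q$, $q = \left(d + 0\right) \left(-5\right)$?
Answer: $-1808$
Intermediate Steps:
$q = -25$ ($q = \left(5 + 0\right) \left(-5\right) = 5 \left(-5\right) = -25$)
$m{\left(K \right)} = -25$
$\left(m{\left(34 \right)} - -90\right) - 1873 = \left(-25 - -90\right) - 1873 = \left(-25 + 90\right) - 1873 = 65 - 1873 = -1808$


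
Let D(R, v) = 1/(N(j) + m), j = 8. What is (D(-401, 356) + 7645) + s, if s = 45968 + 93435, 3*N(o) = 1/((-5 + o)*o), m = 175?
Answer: 1852951920/12601 ≈ 1.4705e+5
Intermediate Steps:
N(o) = 1/(3*o*(-5 + o)) (N(o) = (1/((-5 + o)*o))/3 = (1/(o*(-5 + o)))/3 = 1/(3*o*(-5 + o)))
s = 139403
D(R, v) = 72/12601 (D(R, v) = 1/((⅓)/(8*(-5 + 8)) + 175) = 1/((⅓)*(⅛)/3 + 175) = 1/((⅓)*(⅛)*(⅓) + 175) = 1/(1/72 + 175) = 1/(12601/72) = 72/12601)
(D(-401, 356) + 7645) + s = (72/12601 + 7645) + 139403 = 96334717/12601 + 139403 = 1852951920/12601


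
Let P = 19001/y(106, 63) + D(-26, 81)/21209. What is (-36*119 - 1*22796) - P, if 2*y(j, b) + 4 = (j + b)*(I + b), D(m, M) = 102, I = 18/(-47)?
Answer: -285587579629784/10544669411 ≈ -27084.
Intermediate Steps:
I = -18/47 (I = 18*(-1/47) = -18/47 ≈ -0.38298)
y(j, b) = -2 + (-18/47 + b)*(b + j)/2 (y(j, b) = -2 + ((j + b)*(-18/47 + b))/2 = -2 + ((b + j)*(-18/47 + b))/2 = -2 + ((-18/47 + b)*(b + j))/2 = -2 + (-18/47 + b)*(b + j)/2)
P = 37931979904/10544669411 (P = 19001/(-2 + (½)*63² - 9/47*63 - 9/47*106 + (½)*63*106) + 102/21209 = 19001/(-2 + (½)*3969 - 567/47 - 954/47 + 3339) + 102*(1/21209) = 19001/(-2 + 3969/2 - 567/47 - 954/47 + 3339) + 102/21209 = 19001/(497179/94) + 102/21209 = 19001*(94/497179) + 102/21209 = 1786094/497179 + 102/21209 = 37931979904/10544669411 ≈ 3.5973)
(-36*119 - 1*22796) - P = (-36*119 - 1*22796) - 1*37931979904/10544669411 = (-4284 - 22796) - 37931979904/10544669411 = -27080 - 37931979904/10544669411 = -285587579629784/10544669411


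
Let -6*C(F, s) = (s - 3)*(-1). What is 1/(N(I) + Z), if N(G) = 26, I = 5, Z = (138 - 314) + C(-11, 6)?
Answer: -2/299 ≈ -0.0066890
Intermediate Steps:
C(F, s) = -½ + s/6 (C(F, s) = -(s - 3)*(-1)/6 = -(-3 + s)*(-1)/6 = -(3 - s)/6 = -½ + s/6)
Z = -351/2 (Z = (138 - 314) + (-½ + (⅙)*6) = -176 + (-½ + 1) = -176 + ½ = -351/2 ≈ -175.50)
1/(N(I) + Z) = 1/(26 - 351/2) = 1/(-299/2) = -2/299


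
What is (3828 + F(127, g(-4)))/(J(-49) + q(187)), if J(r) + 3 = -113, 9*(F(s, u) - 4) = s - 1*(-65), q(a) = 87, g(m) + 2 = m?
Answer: -11560/87 ≈ -132.87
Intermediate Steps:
g(m) = -2 + m
F(s, u) = 101/9 + s/9 (F(s, u) = 4 + (s - 1*(-65))/9 = 4 + (s + 65)/9 = 4 + (65 + s)/9 = 4 + (65/9 + s/9) = 101/9 + s/9)
J(r) = -116 (J(r) = -3 - 113 = -116)
(3828 + F(127, g(-4)))/(J(-49) + q(187)) = (3828 + (101/9 + (⅑)*127))/(-116 + 87) = (3828 + (101/9 + 127/9))/(-29) = (3828 + 76/3)*(-1/29) = (11560/3)*(-1/29) = -11560/87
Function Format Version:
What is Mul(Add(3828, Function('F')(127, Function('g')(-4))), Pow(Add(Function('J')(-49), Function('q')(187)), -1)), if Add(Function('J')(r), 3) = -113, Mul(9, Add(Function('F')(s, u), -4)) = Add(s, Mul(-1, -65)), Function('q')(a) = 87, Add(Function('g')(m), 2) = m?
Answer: Rational(-11560, 87) ≈ -132.87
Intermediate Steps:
Function('g')(m) = Add(-2, m)
Function('F')(s, u) = Add(Rational(101, 9), Mul(Rational(1, 9), s)) (Function('F')(s, u) = Add(4, Mul(Rational(1, 9), Add(s, Mul(-1, -65)))) = Add(4, Mul(Rational(1, 9), Add(s, 65))) = Add(4, Mul(Rational(1, 9), Add(65, s))) = Add(4, Add(Rational(65, 9), Mul(Rational(1, 9), s))) = Add(Rational(101, 9), Mul(Rational(1, 9), s)))
Function('J')(r) = -116 (Function('J')(r) = Add(-3, -113) = -116)
Mul(Add(3828, Function('F')(127, Function('g')(-4))), Pow(Add(Function('J')(-49), Function('q')(187)), -1)) = Mul(Add(3828, Add(Rational(101, 9), Mul(Rational(1, 9), 127))), Pow(Add(-116, 87), -1)) = Mul(Add(3828, Add(Rational(101, 9), Rational(127, 9))), Pow(-29, -1)) = Mul(Add(3828, Rational(76, 3)), Rational(-1, 29)) = Mul(Rational(11560, 3), Rational(-1, 29)) = Rational(-11560, 87)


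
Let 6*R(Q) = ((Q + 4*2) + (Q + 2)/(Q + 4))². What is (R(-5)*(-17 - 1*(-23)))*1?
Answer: 36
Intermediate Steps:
R(Q) = (8 + Q + (2 + Q)/(4 + Q))²/6 (R(Q) = ((Q + 4*2) + (Q + 2)/(Q + 4))²/6 = ((Q + 8) + (2 + Q)/(4 + Q))²/6 = ((8 + Q) + (2 + Q)/(4 + Q))²/6 = (8 + Q + (2 + Q)/(4 + Q))²/6)
(R(-5)*(-17 - 1*(-23)))*1 = (((34 + (-5)² + 13*(-5))²/(6*(4 - 5)²))*(-17 - 1*(-23)))*1 = (((⅙)*(34 + 25 - 65)²/(-1)²)*(-17 + 23))*1 = (((⅙)*1*(-6)²)*6)*1 = (((⅙)*1*36)*6)*1 = (6*6)*1 = 36*1 = 36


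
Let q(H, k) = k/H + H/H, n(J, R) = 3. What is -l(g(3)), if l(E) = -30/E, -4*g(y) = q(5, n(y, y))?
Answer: -75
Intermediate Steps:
q(H, k) = 1 + k/H (q(H, k) = k/H + 1 = 1 + k/H)
g(y) = -2/5 (g(y) = -(5 + 3)/(4*5) = -8/20 = -1/4*8/5 = -2/5)
-l(g(3)) = -(-30)/(-2/5) = -(-30)*(-5)/2 = -1*75 = -75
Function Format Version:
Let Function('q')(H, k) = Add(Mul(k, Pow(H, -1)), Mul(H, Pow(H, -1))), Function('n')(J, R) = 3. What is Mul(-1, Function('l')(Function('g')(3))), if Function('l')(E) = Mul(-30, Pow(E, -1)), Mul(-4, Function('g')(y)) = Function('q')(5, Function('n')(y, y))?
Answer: -75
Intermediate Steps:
Function('q')(H, k) = Add(1, Mul(k, Pow(H, -1))) (Function('q')(H, k) = Add(Mul(k, Pow(H, -1)), 1) = Add(1, Mul(k, Pow(H, -1))))
Function('g')(y) = Rational(-2, 5) (Function('g')(y) = Mul(Rational(-1, 4), Mul(Pow(5, -1), Add(5, 3))) = Mul(Rational(-1, 4), Mul(Rational(1, 5), 8)) = Mul(Rational(-1, 4), Rational(8, 5)) = Rational(-2, 5))
Mul(-1, Function('l')(Function('g')(3))) = Mul(-1, Mul(-30, Pow(Rational(-2, 5), -1))) = Mul(-1, Mul(-30, Rational(-5, 2))) = Mul(-1, 75) = -75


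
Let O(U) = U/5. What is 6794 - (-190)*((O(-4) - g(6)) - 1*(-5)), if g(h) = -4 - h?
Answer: 9492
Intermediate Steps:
O(U) = U/5 (O(U) = U*(⅕) = U/5)
6794 - (-190)*((O(-4) - g(6)) - 1*(-5)) = 6794 - (-190)*(((⅕)*(-4) - (-4 - 1*6)) - 1*(-5)) = 6794 - (-190)*((-⅘ - (-4 - 6)) + 5) = 6794 - (-190)*((-⅘ - 1*(-10)) + 5) = 6794 - (-190)*((-⅘ + 10) + 5) = 6794 - (-190)*(46/5 + 5) = 6794 - (-190)*71/5 = 6794 - 1*(-2698) = 6794 + 2698 = 9492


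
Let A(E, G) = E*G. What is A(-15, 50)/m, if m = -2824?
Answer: 375/1412 ≈ 0.26558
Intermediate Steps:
A(-15, 50)/m = -15*50/(-2824) = -750*(-1/2824) = 375/1412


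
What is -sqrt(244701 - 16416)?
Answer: -3*sqrt(25365) ≈ -477.79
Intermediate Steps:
-sqrt(244701 - 16416) = -sqrt(228285) = -3*sqrt(25365)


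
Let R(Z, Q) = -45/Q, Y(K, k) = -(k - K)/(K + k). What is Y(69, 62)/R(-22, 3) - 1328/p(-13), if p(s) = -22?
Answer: 1304683/21615 ≈ 60.360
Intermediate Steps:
Y(K, k) = -(k - K)/(K + k)
Y(69, 62)/R(-22, 3) - 1328/p(-13) = ((69 - 1*62)/(69 + 62))/((-45/3)) - 1328/(-22) = ((69 - 62)/131)/((-45*⅓)) - 1328*(-1/22) = ((1/131)*7)/(-15) + 664/11 = (7/131)*(-1/15) + 664/11 = -7/1965 + 664/11 = 1304683/21615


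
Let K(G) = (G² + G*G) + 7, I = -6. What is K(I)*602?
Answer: 47558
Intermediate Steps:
K(G) = 7 + 2*G² (K(G) = (G² + G²) + 7 = 2*G² + 7 = 7 + 2*G²)
K(I)*602 = (7 + 2*(-6)²)*602 = (7 + 2*36)*602 = (7 + 72)*602 = 79*602 = 47558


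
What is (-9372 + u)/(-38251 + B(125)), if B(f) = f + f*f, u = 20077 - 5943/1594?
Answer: -17057827/35866594 ≈ -0.47559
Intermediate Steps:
u = 31996795/1594 (u = 20077 - 5943*1/1594 = 20077 - 5943/1594 = 31996795/1594 ≈ 20073.)
B(f) = f + f²
(-9372 + u)/(-38251 + B(125)) = (-9372 + 31996795/1594)/(-38251 + 125*(1 + 125)) = 17057827/(1594*(-38251 + 125*126)) = 17057827/(1594*(-38251 + 15750)) = (17057827/1594)/(-22501) = (17057827/1594)*(-1/22501) = -17057827/35866594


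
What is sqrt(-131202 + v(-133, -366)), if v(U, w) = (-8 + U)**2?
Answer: 3*I*sqrt(12369) ≈ 333.65*I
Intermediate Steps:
sqrt(-131202 + v(-133, -366)) = sqrt(-131202 + (-8 - 133)**2) = sqrt(-131202 + (-141)**2) = sqrt(-131202 + 19881) = sqrt(-111321) = 3*I*sqrt(12369)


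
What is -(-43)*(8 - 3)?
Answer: 215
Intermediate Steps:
-(-43)*(8 - 3) = -(-43)*5 = -43*(-5) = 215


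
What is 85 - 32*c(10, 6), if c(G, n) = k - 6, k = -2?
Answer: 341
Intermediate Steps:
c(G, n) = -8 (c(G, n) = -2 - 6 = -8)
85 - 32*c(10, 6) = 85 - 32*(-8) = 85 + 256 = 341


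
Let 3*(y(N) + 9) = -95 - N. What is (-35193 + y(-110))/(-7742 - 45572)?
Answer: 577/874 ≈ 0.66018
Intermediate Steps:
y(N) = -122/3 - N/3 (y(N) = -9 + (-95 - N)/3 = -9 + (-95/3 - N/3) = -122/3 - N/3)
(-35193 + y(-110))/(-7742 - 45572) = (-35193 + (-122/3 - 1/3*(-110)))/(-7742 - 45572) = (-35193 + (-122/3 + 110/3))/(-53314) = (-35193 - 4)*(-1/53314) = -35197*(-1/53314) = 577/874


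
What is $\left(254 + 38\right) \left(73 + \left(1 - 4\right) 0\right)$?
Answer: $21316$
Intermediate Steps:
$\left(254 + 38\right) \left(73 + \left(1 - 4\right) 0\right) = 292 \left(73 - 0\right) = 292 \left(73 + 0\right) = 292 \cdot 73 = 21316$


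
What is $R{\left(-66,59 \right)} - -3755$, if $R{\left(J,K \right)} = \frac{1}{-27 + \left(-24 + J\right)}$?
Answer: $\frac{439334}{117} \approx 3755.0$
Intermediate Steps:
$R{\left(J,K \right)} = \frac{1}{-51 + J}$
$R{\left(-66,59 \right)} - -3755 = \frac{1}{-51 - 66} - -3755 = \frac{1}{-117} + 3755 = - \frac{1}{117} + 3755 = \frac{439334}{117}$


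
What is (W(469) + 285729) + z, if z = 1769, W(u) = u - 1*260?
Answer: 287707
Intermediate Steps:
W(u) = -260 + u (W(u) = u - 260 = -260 + u)
(W(469) + 285729) + z = ((-260 + 469) + 285729) + 1769 = (209 + 285729) + 1769 = 285938 + 1769 = 287707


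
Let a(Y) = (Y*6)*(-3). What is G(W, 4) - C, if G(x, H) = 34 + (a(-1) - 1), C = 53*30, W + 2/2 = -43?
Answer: -1539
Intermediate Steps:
W = -44 (W = -1 - 43 = -44)
C = 1590
a(Y) = -18*Y (a(Y) = (6*Y)*(-3) = -18*Y)
G(x, H) = 51 (G(x, H) = 34 + (-18*(-1) - 1) = 34 + (18 - 1) = 34 + 17 = 51)
G(W, 4) - C = 51 - 1*1590 = 51 - 1590 = -1539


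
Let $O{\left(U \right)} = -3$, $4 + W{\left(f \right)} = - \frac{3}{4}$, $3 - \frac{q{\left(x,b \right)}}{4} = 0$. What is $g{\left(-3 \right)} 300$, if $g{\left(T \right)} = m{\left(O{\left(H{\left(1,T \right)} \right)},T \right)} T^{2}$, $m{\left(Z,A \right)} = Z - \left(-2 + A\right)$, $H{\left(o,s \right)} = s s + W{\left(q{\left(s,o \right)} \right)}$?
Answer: $5400$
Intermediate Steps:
$q{\left(x,b \right)} = 12$ ($q{\left(x,b \right)} = 12 - 0 = 12 + 0 = 12$)
$W{\left(f \right)} = - \frac{19}{4}$ ($W{\left(f \right)} = -4 - \frac{3}{4} = - \frac{19}{4}$)
$H{\left(o,s \right)} = - \frac{19}{4} + s^{2}$ ($H{\left(o,s \right)} = s s - \frac{19}{4} = s^{2} - \frac{19}{4} = - \frac{19}{4} + s^{2}$)
$m{\left(Z,A \right)} = 2 + Z - A$
$g{\left(T \right)} = T^{2} \left(-1 - T\right)$ ($g{\left(T \right)} = \left(2 - 3 - T\right) T^{2} = \left(-1 - T\right) T^{2} = T^{2} \left(-1 - T\right)$)
$g{\left(-3 \right)} 300 = \left(-3\right)^{2} \left(-1 - -3\right) 300 = 9 \left(-1 + 3\right) 300 = 9 \cdot 2 \cdot 300 = 18 \cdot 300 = 5400$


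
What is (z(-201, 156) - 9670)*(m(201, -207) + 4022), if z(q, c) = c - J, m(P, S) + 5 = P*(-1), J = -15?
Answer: -36248184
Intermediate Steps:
m(P, S) = -5 - P (m(P, S) = -5 + P*(-1) = -5 - P)
z(q, c) = 15 + c (z(q, c) = c - 1*(-15) = c + 15 = 15 + c)
(z(-201, 156) - 9670)*(m(201, -207) + 4022) = ((15 + 156) - 9670)*((-5 - 1*201) + 4022) = (171 - 9670)*((-5 - 201) + 4022) = -9499*(-206 + 4022) = -9499*3816 = -36248184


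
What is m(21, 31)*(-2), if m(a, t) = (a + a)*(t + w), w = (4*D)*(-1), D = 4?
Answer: -1260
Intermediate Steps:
w = -16 (w = (4*4)*(-1) = 16*(-1) = -16)
m(a, t) = 2*a*(-16 + t) (m(a, t) = (a + a)*(t - 16) = (2*a)*(-16 + t) = 2*a*(-16 + t))
m(21, 31)*(-2) = (2*21*(-16 + 31))*(-2) = (2*21*15)*(-2) = 630*(-2) = -1260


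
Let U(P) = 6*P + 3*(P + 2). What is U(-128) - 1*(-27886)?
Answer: 26740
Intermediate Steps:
U(P) = 6 + 9*P (U(P) = 6*P + 3*(2 + P) = 6*P + (6 + 3*P) = 6 + 9*P)
U(-128) - 1*(-27886) = (6 + 9*(-128)) - 1*(-27886) = (6 - 1152) + 27886 = -1146 + 27886 = 26740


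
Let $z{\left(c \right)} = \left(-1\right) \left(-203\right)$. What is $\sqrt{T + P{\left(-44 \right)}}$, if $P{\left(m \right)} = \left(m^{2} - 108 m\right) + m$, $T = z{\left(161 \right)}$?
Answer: $\sqrt{6847} \approx 82.747$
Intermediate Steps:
$z{\left(c \right)} = 203$
$T = 203$
$P{\left(m \right)} = m^{2} - 107 m$
$\sqrt{T + P{\left(-44 \right)}} = \sqrt{203 - 44 \left(-107 - 44\right)} = \sqrt{203 - -6644} = \sqrt{203 + 6644} = \sqrt{6847}$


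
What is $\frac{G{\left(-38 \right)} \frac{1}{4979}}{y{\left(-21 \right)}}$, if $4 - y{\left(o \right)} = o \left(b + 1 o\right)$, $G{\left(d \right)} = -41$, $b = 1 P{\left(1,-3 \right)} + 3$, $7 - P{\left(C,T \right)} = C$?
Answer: $\frac{41}{1234792} \approx 3.3204 \cdot 10^{-5}$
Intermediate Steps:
$P{\left(C,T \right)} = 7 - C$
$b = 9$ ($b = 1 \left(7 - 1\right) + 3 = 1 \cdot 6 + 3 = 6 + 3 = 9$)
$y{\left(o \right)} = 4 - o \left(9 + o\right)$ ($y{\left(o \right)} = 4 - o \left(9 + 1 o\right) = 4 - o \left(9 + o\right)$)
$\frac{G{\left(-38 \right)} \frac{1}{4979}}{y{\left(-21 \right)}} = \frac{\left(-41\right) \frac{1}{4979}}{4 - \left(-21\right)^{2} - -189} = \frac{\left(-41\right) \frac{1}{4979}}{4 - 441 + 189} = - \frac{41}{4979 \left(4 - 441 + 189\right)} = - \frac{41}{4979 \left(-248\right)} = \left(- \frac{41}{4979}\right) \left(- \frac{1}{248}\right) = \frac{41}{1234792}$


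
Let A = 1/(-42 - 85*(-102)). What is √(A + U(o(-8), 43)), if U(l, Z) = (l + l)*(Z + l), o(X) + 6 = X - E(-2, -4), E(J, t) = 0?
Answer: I*√15111801795/4314 ≈ 28.496*I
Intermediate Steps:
o(X) = -6 + X (o(X) = -6 + (X - 1*0) = -6 + (X + 0) = -6 + X)
U(l, Z) = 2*l*(Z + l) (U(l, Z) = (2*l)*(Z + l) = 2*l*(Z + l))
A = 1/8628 (A = 1/(-42 + 8670) = 1/8628 ≈ 0.00011590)
√(A + U(o(-8), 43)) = √(1/8628 + 2*(-6 - 8)*(43 + (-6 - 8))) = √(1/8628 + 2*(-14)*(43 - 14)) = √(1/8628 + 2*(-14)*29) = √(1/8628 - 812) = √(-7005935/8628) = I*√15111801795/4314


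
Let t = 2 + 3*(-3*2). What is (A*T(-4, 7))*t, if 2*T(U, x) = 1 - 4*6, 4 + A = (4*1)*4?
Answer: 2208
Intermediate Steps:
A = 12 (A = -4 + (4*1)*4 = -4 + 4*4 = -4 + 16 = 12)
T(U, x) = -23/2 (T(U, x) = (1 - 4*6)/2 = (1 - 24)/2 = (1/2)*(-23) = -23/2)
t = -16 (t = 2 + 3*(-6) = 2 - 18 = -16)
(A*T(-4, 7))*t = (12*(-23/2))*(-16) = -138*(-16) = 2208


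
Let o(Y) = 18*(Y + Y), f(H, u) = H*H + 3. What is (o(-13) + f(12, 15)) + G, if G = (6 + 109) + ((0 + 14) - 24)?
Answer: -216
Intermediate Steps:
f(H, u) = 3 + H² (f(H, u) = H² + 3 = 3 + H²)
o(Y) = 36*Y (o(Y) = 18*(2*Y) = 36*Y)
G = 105 (G = 115 + (14 - 24) = 115 - 10 = 105)
(o(-13) + f(12, 15)) + G = (36*(-13) + (3 + 12²)) + 105 = (-468 + (3 + 144)) + 105 = (-468 + 147) + 105 = -321 + 105 = -216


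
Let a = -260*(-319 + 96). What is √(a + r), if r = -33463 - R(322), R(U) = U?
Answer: √24195 ≈ 155.55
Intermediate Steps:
a = 57980 (a = -260*(-223) = 57980)
r = -33785 (r = -33463 - 1*322 = -33463 - 322 = -33785)
√(a + r) = √(57980 - 33785) = √24195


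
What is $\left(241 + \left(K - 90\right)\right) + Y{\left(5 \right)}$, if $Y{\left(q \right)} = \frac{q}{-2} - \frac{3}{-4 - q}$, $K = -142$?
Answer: $\frac{41}{6} \approx 6.8333$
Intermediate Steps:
$Y{\left(q \right)} = - \frac{3}{-4 - q} - \frac{q}{2}$ ($Y{\left(q \right)} = q \left(- \frac{1}{2}\right) - \frac{3}{-4 - q} = - \frac{q}{2} - \frac{3}{-4 - q} = - \frac{3}{-4 - q} - \frac{q}{2}$)
$\left(241 + \left(K - 90\right)\right) + Y{\left(5 \right)} = \left(241 - 232\right) + \frac{6 - 5^{2} - 20}{2 \left(4 + 5\right)} = \left(241 - 232\right) + \frac{6 - 25 - 20}{2 \cdot 9} = \left(241 - 232\right) + \frac{1}{2} \cdot \frac{1}{9} \left(6 - 25 - 20\right) = 9 + \frac{1}{2} \cdot \frac{1}{9} \left(-39\right) = 9 - \frac{13}{6} = \frac{41}{6}$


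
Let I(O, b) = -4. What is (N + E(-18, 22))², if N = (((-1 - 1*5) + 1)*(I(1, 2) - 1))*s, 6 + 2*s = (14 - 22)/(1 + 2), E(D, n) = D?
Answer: 143641/9 ≈ 15960.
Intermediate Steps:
s = -13/3 (s = -3 + ((14 - 22)/(1 + 2))/2 = -3 + (-8/3)/2 = -3 + (-8*⅓)/2 = -3 + (½)*(-8/3) = -3 - 4/3 = -13/3 ≈ -4.3333)
N = -325/3 (N = (((-1 - 1*5) + 1)*(-4 - 1))*(-13/3) = (((-1 - 5) + 1)*(-5))*(-13/3) = ((-6 + 1)*(-5))*(-13/3) = -5*(-5)*(-13/3) = 25*(-13/3) = -325/3 ≈ -108.33)
(N + E(-18, 22))² = (-325/3 - 18)² = (-379/3)² = 143641/9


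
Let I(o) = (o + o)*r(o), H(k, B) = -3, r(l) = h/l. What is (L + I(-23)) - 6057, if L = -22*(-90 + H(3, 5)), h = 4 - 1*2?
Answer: -4007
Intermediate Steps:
h = 2 (h = 4 - 2 = 2)
r(l) = 2/l
L = 2046 (L = -22*(-90 - 3) = -22*(-93) = 2046)
I(o) = 4 (I(o) = (o + o)*(2/o) = (2*o)*(2/o) = 4)
(L + I(-23)) - 6057 = (2046 + 4) - 6057 = 2050 - 6057 = -4007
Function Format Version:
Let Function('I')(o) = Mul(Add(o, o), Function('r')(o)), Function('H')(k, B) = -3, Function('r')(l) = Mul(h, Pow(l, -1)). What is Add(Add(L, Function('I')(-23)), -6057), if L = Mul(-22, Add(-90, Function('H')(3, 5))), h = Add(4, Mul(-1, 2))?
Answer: -4007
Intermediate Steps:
h = 2 (h = Add(4, -2) = 2)
Function('r')(l) = Mul(2, Pow(l, -1))
L = 2046 (L = Mul(-22, Add(-90, -3)) = Mul(-22, -93) = 2046)
Function('I')(o) = 4 (Function('I')(o) = Mul(Add(o, o), Mul(2, Pow(o, -1))) = Mul(Mul(2, o), Mul(2, Pow(o, -1))) = 4)
Add(Add(L, Function('I')(-23)), -6057) = Add(Add(2046, 4), -6057) = Add(2050, -6057) = -4007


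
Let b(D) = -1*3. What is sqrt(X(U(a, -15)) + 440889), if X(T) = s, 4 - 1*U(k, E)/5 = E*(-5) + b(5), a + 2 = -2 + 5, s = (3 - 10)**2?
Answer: sqrt(440938) ≈ 664.03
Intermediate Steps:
b(D) = -3
s = 49 (s = (-7)**2 = 49)
a = 1 (a = -2 + (-2 + 5) = -2 + 3 = 1)
U(k, E) = 35 + 25*E (U(k, E) = 20 - 5*(E*(-5) - 3) = 20 - 5*(-5*E - 3) = 20 - 5*(-3 - 5*E) = 20 + (15 + 25*E) = 35 + 25*E)
X(T) = 49
sqrt(X(U(a, -15)) + 440889) = sqrt(49 + 440889) = sqrt(440938)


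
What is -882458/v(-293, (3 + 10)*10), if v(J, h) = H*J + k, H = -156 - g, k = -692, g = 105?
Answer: -882458/75781 ≈ -11.645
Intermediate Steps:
H = -261 (H = -156 - 1*105 = -156 - 105 = -261)
v(J, h) = -692 - 261*J (v(J, h) = -261*J - 692 = -692 - 261*J)
-882458/v(-293, (3 + 10)*10) = -882458/(-692 - 261*(-293)) = -882458/(-692 + 76473) = -882458/75781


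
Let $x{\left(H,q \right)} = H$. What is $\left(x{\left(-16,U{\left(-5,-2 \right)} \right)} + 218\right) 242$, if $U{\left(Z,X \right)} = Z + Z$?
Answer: $48884$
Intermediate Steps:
$U{\left(Z,X \right)} = 2 Z$
$\left(x{\left(-16,U{\left(-5,-2 \right)} \right)} + 218\right) 242 = \left(-16 + 218\right) 242 = 202 \cdot 242 = 48884$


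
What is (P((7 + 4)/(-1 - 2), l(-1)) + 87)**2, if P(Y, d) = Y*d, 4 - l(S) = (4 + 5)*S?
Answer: 13924/9 ≈ 1547.1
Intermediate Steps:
l(S) = 4 - 9*S (l(S) = 4 - (4 + 5)*S = 4 - 9*S)
(P((7 + 4)/(-1 - 2), l(-1)) + 87)**2 = (((7 + 4)/(-1 - 2))*(4 - 9*(-1)) + 87)**2 = ((11/(-3))*(4 + 9) + 87)**2 = ((11*(-1/3))*13 + 87)**2 = (-11/3*13 + 87)**2 = (-143/3 + 87)**2 = (118/3)**2 = 13924/9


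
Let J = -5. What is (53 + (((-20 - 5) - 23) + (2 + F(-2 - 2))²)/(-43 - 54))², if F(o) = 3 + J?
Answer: 26925721/9409 ≈ 2861.7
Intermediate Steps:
F(o) = -2 (F(o) = 3 - 5 = -2)
(53 + (((-20 - 5) - 23) + (2 + F(-2 - 2))²)/(-43 - 54))² = (53 + (((-20 - 5) - 23) + (2 - 2)²)/(-43 - 54))² = (53 + ((-25 - 23) + 0²)/(-97))² = (53 + (-48 + 0)*(-1/97))² = (53 - 48*(-1/97))² = (53 + 48/97)² = (5189/97)² = 26925721/9409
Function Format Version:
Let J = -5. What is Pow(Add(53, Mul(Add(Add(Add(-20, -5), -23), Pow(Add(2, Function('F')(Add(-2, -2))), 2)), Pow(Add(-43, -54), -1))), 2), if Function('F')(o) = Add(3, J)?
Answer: Rational(26925721, 9409) ≈ 2861.7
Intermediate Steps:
Function('F')(o) = -2 (Function('F')(o) = Add(3, -5) = -2)
Pow(Add(53, Mul(Add(Add(Add(-20, -5), -23), Pow(Add(2, Function('F')(Add(-2, -2))), 2)), Pow(Add(-43, -54), -1))), 2) = Pow(Add(53, Mul(Add(Add(Add(-20, -5), -23), Pow(Add(2, -2), 2)), Pow(Add(-43, -54), -1))), 2) = Pow(Add(53, Mul(Add(Add(-25, -23), Pow(0, 2)), Pow(-97, -1))), 2) = Pow(Add(53, Mul(Add(-48, 0), Rational(-1, 97))), 2) = Pow(Add(53, Mul(-48, Rational(-1, 97))), 2) = Pow(Add(53, Rational(48, 97)), 2) = Pow(Rational(5189, 97), 2) = Rational(26925721, 9409)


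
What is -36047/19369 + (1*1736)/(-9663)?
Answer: -381946745/187162647 ≈ -2.0407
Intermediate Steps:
-36047/19369 + (1*1736)/(-9663) = -36047*1/19369 + 1736*(-1/9663) = -36047/19369 - 1736/9663 = -381946745/187162647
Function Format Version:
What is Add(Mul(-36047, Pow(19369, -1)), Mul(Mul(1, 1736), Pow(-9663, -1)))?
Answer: Rational(-381946745, 187162647) ≈ -2.0407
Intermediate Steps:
Add(Mul(-36047, Pow(19369, -1)), Mul(Mul(1, 1736), Pow(-9663, -1))) = Add(Mul(-36047, Rational(1, 19369)), Mul(1736, Rational(-1, 9663))) = Add(Rational(-36047, 19369), Rational(-1736, 9663)) = Rational(-381946745, 187162647)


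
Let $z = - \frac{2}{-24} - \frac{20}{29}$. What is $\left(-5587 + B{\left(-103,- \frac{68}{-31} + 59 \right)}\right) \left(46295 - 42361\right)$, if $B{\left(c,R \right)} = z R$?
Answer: $- \frac{119343442841}{5394} \approx -2.2125 \cdot 10^{7}$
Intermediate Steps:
$z = - \frac{211}{348}$ ($z = \left(-2\right) \left(- \frac{1}{24}\right) - \frac{20}{29} = \frac{1}{12} - \frac{20}{29} = - \frac{211}{348} \approx -0.60632$)
$B{\left(c,R \right)} = - \frac{211 R}{348}$
$\left(-5587 + B{\left(-103,- \frac{68}{-31} + 59 \right)}\right) \left(46295 - 42361\right) = \left(-5587 - \frac{211 \left(- \frac{68}{-31} + 59\right)}{348}\right) \left(46295 - 42361\right) = \left(-5587 - \frac{211 \left(\left(-68\right) \left(- \frac{1}{31}\right) + 59\right)}{348}\right) 3934 = \left(-5587 - \frac{211 \left(\frac{68}{31} + 59\right)}{348}\right) 3934 = \left(-5587 - \frac{400267}{10788}\right) 3934 = \left(- \frac{60672823}{10788}\right) 3934 = - \frac{119343442841}{5394}$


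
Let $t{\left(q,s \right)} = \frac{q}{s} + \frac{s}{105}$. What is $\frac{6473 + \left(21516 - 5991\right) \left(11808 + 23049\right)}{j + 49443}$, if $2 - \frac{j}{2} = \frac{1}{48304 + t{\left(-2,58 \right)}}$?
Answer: $\frac{79597945626105286}{7273023590789} \approx 10944.0$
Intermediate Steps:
$t{\left(q,s \right)} = \frac{s}{105} + \frac{q}{s}$ ($t{\left(q,s \right)} = \frac{q}{s} + s \frac{1}{105} = \frac{q}{s} + \frac{s}{105} = \frac{s}{105} + \frac{q}{s}$)
$j = \frac{588342938}{147087257}$ ($j = 4 - \frac{2}{48304 + \left(\frac{1}{105} \cdot 58 - \frac{2}{58}\right)} = 4 - \frac{2}{48304 + \left(\frac{58}{105} - \frac{1}{29}\right)} = 4 - \frac{2}{48304 + \frac{1577}{3045}} = 4 - \frac{2}{\frac{147087257}{3045}} = 4 - \frac{6090}{147087257} = \frac{588342938}{147087257} \approx 4.0$)
$\frac{6473 + \left(21516 - 5991\right) \left(11808 + 23049\right)}{j + 49443} = \frac{6473 + \left(21516 - 5991\right) \left(11808 + 23049\right)}{\frac{588342938}{147087257} + 49443} = \frac{6473 + 15525 \cdot 34857}{\frac{7273023590789}{147087257}} = \left(6473 + 541154925\right) \frac{147087257}{7273023590789} = 541161398 \cdot \frac{147087257}{7273023590789} = \frac{79597945626105286}{7273023590789}$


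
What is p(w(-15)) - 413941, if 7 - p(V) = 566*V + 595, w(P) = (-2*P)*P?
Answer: -159829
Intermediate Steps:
w(P) = -2*P²
p(V) = -588 - 566*V (p(V) = 7 - (566*V + 595) = 7 - (595 + 566*V) = 7 + (-595 - 566*V) = -588 - 566*V)
p(w(-15)) - 413941 = (-588 - (-1132)*(-15)²) - 413941 = (-588 - (-1132)*225) - 413941 = (-588 - 566*(-450)) - 413941 = (-588 + 254700) - 413941 = 254112 - 413941 = -159829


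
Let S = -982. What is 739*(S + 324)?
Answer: -486262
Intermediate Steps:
739*(S + 324) = 739*(-982 + 324) = 739*(-658) = -486262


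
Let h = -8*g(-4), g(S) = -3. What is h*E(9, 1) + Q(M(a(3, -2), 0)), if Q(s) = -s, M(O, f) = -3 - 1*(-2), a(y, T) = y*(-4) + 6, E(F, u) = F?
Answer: 217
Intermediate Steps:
a(y, T) = 6 - 4*y (a(y, T) = -4*y + 6 = 6 - 4*y)
M(O, f) = -1 (M(O, f) = -3 + 2 = -1)
h = 24 (h = -8*(-3) = 24)
h*E(9, 1) + Q(M(a(3, -2), 0)) = 24*9 - 1*(-1) = 216 + 1 = 217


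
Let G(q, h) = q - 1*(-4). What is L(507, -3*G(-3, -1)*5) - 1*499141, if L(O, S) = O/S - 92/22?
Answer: -27454844/55 ≈ -4.9918e+5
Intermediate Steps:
G(q, h) = 4 + q (G(q, h) = q + 4 = 4 + q)
L(O, S) = -46/11 + O/S (L(O, S) = O/S - 92*1/22 = O/S - 46/11 = -46/11 + O/S)
L(507, -3*G(-3, -1)*5) - 1*499141 = (-46/11 + 507/((-3*(4 - 3)*5))) - 1*499141 = (-46/11 + 507/((-3*1*5))) - 499141 = (-46/11 + 507/((-3*5))) - 499141 = (-46/11 + 507/(-15)) - 499141 = (-46/11 + 507*(-1/15)) - 499141 = (-46/11 - 169/5) - 499141 = -2089/55 - 499141 = -27454844/55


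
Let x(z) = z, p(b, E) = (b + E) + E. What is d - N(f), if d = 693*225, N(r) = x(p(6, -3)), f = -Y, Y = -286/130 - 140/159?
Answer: 155925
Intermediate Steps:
Y = -2449/795 (Y = -286*1/130 - 140*1/159 = -11/5 - 140/159 = -2449/795 ≈ -3.0805)
p(b, E) = b + 2*E (p(b, E) = (E + b) + E = b + 2*E)
f = 2449/795 (f = -1*(-2449/795) = 2449/795 ≈ 3.0805)
N(r) = 0 (N(r) = 6 + 2*(-3) = 6 - 6 = 0)
d = 155925
d - N(f) = 155925 - 1*0 = 155925 + 0 = 155925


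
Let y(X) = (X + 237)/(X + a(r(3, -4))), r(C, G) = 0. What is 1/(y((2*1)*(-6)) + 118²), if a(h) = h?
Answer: 4/55621 ≈ 7.1915e-5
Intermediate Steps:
y(X) = (237 + X)/X (y(X) = (X + 237)/(X + 0) = (237 + X)/X)
1/(y((2*1)*(-6)) + 118²) = 1/((237 + (2*1)*(-6))/(((2*1)*(-6))) + 118²) = 1/((237 + 2*(-6))/((2*(-6))) + 13924) = 1/((237 - 12)/(-12) + 13924) = 1/(-1/12*225 + 13924) = 1/(-75/4 + 13924) = 1/(55621/4) = 4/55621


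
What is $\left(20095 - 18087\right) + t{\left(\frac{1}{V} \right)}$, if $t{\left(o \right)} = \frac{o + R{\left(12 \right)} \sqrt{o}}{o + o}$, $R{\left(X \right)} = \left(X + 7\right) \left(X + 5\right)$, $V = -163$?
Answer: $\frac{4017}{2} - \frac{323 i \sqrt{163}}{2} \approx 2008.5 - 2061.9 i$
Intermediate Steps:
$R{\left(X \right)} = \left(5 + X\right) \left(7 + X\right)$ ($R{\left(X \right)} = \left(7 + X\right) \left(5 + X\right) = \left(5 + X\right) \left(7 + X\right)$)
$t{\left(o \right)} = \frac{o + 323 \sqrt{o}}{2 o}$ ($t{\left(o \right)} = \frac{o + \left(35 + 12^{2} + 12 \cdot 12\right) \sqrt{o}}{o + o} = \frac{o + \left(35 + 144 + 144\right) \sqrt{o}}{2 o} = \left(o + 323 \sqrt{o}\right) \frac{1}{2 o} = \frac{o + 323 \sqrt{o}}{2 o}$)
$\left(20095 - 18087\right) + t{\left(\frac{1}{V} \right)} = \left(20095 - 18087\right) + \left(\frac{1}{2} + \frac{323}{2 \frac{i \sqrt{163}}{163}}\right) = 2008 + \left(\frac{1}{2} + \frac{323 \left(- i \sqrt{163}\right)}{2}\right) = 2008 + \left(\frac{1}{2} - \frac{323 i \sqrt{163}}{2}\right) = \frac{4017}{2} - \frac{323 i \sqrt{163}}{2}$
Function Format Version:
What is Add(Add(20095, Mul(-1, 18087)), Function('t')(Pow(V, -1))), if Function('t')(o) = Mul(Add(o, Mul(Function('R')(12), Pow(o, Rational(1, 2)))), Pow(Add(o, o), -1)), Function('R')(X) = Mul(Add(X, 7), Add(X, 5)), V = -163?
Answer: Add(Rational(4017, 2), Mul(Rational(-323, 2), I, Pow(163, Rational(1, 2)))) ≈ Add(2008.5, Mul(-2061.9, I))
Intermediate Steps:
Function('R')(X) = Mul(Add(5, X), Add(7, X)) (Function('R')(X) = Mul(Add(7, X), Add(5, X)) = Mul(Add(5, X), Add(7, X)))
Function('t')(o) = Mul(Rational(1, 2), Pow(o, -1), Add(o, Mul(323, Pow(o, Rational(1, 2))))) (Function('t')(o) = Mul(Add(o, Mul(Add(35, Pow(12, 2), Mul(12, 12)), Pow(o, Rational(1, 2)))), Pow(Add(o, o), -1)) = Mul(Add(o, Mul(Add(35, 144, 144), Pow(o, Rational(1, 2)))), Pow(Mul(2, o), -1)) = Mul(Add(o, Mul(323, Pow(o, Rational(1, 2)))), Mul(Rational(1, 2), Pow(o, -1))) = Mul(Rational(1, 2), Pow(o, -1), Add(o, Mul(323, Pow(o, Rational(1, 2))))))
Add(Add(20095, Mul(-1, 18087)), Function('t')(Pow(V, -1))) = Add(Add(20095, Mul(-1, 18087)), Add(Rational(1, 2), Mul(Rational(323, 2), Pow(Pow(-163, -1), Rational(-1, 2))))) = Add(Add(20095, -18087), Add(Rational(1, 2), Mul(Rational(323, 2), Pow(Rational(-1, 163), Rational(-1, 2))))) = Add(2008, Add(Rational(1, 2), Mul(Rational(323, 2), Mul(-1, I, Pow(163, Rational(1, 2)))))) = Add(2008, Add(Rational(1, 2), Mul(Rational(-323, 2), I, Pow(163, Rational(1, 2))))) = Add(Rational(4017, 2), Mul(Rational(-323, 2), I, Pow(163, Rational(1, 2))))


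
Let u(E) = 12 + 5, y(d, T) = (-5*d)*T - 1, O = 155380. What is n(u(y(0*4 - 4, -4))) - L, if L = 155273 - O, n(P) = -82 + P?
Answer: 42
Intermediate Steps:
y(d, T) = -1 - 5*T*d (y(d, T) = -5*T*d - 1 = -1 - 5*T*d)
u(E) = 17
L = -107 (L = 155273 - 1*155380 = 155273 - 155380 = -107)
n(u(y(0*4 - 4, -4))) - L = (-82 + 17) - 1*(-107) = -65 + 107 = 42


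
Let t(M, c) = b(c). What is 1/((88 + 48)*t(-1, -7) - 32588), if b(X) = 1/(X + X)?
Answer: -7/228184 ≈ -3.0677e-5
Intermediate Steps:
b(X) = 1/(2*X)
t(M, c) = 1/(2*c)
1/((88 + 48)*t(-1, -7) - 32588) = 1/((88 + 48)*((½)/(-7)) - 32588) = 1/(136*((½)*(-⅐)) - 32588) = 1/(136*(-1/14) - 32588) = 1/(-68/7 - 32588) = 1/(-228184/7) = -7/228184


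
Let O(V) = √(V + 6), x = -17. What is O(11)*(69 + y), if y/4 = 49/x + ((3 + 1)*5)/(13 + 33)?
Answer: 23151*√17/391 ≈ 244.13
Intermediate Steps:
y = -3828/391 (y = 4*(49/(-17) + ((3 + 1)*5)/(13 + 33)) = 4*(49*(-1/17) + (4*5)/46) = 4*(-49/17 + 20*(1/46)) = 4*(-49/17 + 10/23) = 4*(-957/391) = -3828/391 ≈ -9.7903)
O(V) = √(6 + V)
O(11)*(69 + y) = √(6 + 11)*(69 - 3828/391) = √17*(23151/391) = 23151*√17/391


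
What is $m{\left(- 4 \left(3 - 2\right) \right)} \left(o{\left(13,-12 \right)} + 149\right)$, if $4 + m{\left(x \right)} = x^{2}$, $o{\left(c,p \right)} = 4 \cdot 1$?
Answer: $1836$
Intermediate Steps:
$o{\left(c,p \right)} = 4$
$m{\left(x \right)} = -4 + x^{2}$
$m{\left(- 4 \left(3 - 2\right) \right)} \left(o{\left(13,-12 \right)} + 149\right) = \left(-4 + \left(- 4 \left(3 - 2\right)\right)^{2}\right) \left(4 + 149\right) = \left(-4 + \left(\left(-4\right) 1\right)^{2}\right) 153 = \left(-4 + \left(-4\right)^{2}\right) 153 = \left(-4 + 16\right) 153 = 12 \cdot 153 = 1836$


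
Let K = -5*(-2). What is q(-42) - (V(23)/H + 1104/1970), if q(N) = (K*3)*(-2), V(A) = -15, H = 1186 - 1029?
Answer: -9350589/154645 ≈ -60.465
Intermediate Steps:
K = 10
H = 157
q(N) = -60 (q(N) = (10*3)*(-2) = 30*(-2) = -60)
q(-42) - (V(23)/H + 1104/1970) = -60 - (-15/157 + 1104/1970) = -60 - (-15*1/157 + 1104*(1/1970)) = -60 - (-15/157 + 552/985) = -60 - 1*71889/154645 = -60 - 71889/154645 = -9350589/154645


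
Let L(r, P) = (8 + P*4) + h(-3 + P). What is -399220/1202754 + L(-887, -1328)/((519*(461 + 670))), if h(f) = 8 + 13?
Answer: -13371772109/39222409317 ≈ -0.34092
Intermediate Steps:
h(f) = 21
L(r, P) = 29 + 4*P (L(r, P) = (8 + P*4) + 21 = (8 + 4*P) + 21 = 29 + 4*P)
-399220/1202754 + L(-887, -1328)/((519*(461 + 670))) = -399220/1202754 + (29 + 4*(-1328))/((519*(461 + 670))) = -399220*1/1202754 + (29 - 5312)/((519*1131)) = -199610/601377 - 5283/586989 = -199610/601377 - 5283*1/586989 = -199610/601377 - 587/65221 = -13371772109/39222409317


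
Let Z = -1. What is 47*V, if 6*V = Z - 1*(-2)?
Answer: 47/6 ≈ 7.8333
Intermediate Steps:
V = ⅙ (V = (-1 - 1*(-2))/6 = (-1 + 2)/6 = (⅙)*1 = ⅙ ≈ 0.16667)
47*V = 47*(⅙) = 47/6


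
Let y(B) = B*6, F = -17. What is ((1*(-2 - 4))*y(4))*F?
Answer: 2448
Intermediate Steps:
y(B) = 6*B
((1*(-2 - 4))*y(4))*F = ((1*(-2 - 4))*(6*4))*(-17) = ((1*(-6))*24)*(-17) = -6*24*(-17) = -144*(-17) = 2448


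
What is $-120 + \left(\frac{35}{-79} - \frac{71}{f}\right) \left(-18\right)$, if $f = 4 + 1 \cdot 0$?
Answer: $\frac{32781}{158} \approx 207.47$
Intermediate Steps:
$f = 4$ ($f = 4 + 0 = 4$)
$-120 + \left(\frac{35}{-79} - \frac{71}{f}\right) \left(-18\right) = -120 + \left(\frac{35}{-79} - \frac{71}{4}\right) \left(-18\right) = -120 + \left(35 \left(- \frac{1}{79}\right) - \frac{71}{4}\right) \left(-18\right) = -120 + \left(- \frac{35}{79} - \frac{71}{4}\right) \left(-18\right) = -120 - - \frac{51741}{158} = -120 + \frac{51741}{158} = \frac{32781}{158}$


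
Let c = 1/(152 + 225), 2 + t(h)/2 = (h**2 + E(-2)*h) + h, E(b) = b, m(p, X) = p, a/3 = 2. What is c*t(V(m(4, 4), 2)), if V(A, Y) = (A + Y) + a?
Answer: 20/29 ≈ 0.68966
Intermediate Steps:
a = 6 (a = 3*2 = 6)
V(A, Y) = 6 + A + Y (V(A, Y) = (A + Y) + 6 = 6 + A + Y)
t(h) = -4 - 2*h + 2*h**2 (t(h) = -4 + 2*((h**2 - 2*h) + h) = -4 + 2*(h**2 - h) = -4 + (-2*h + 2*h**2) = -4 - 2*h + 2*h**2)
c = 1/377 ≈ 0.0026525
c*t(V(m(4, 4), 2)) = (-4 - 2*(6 + 4 + 2) + 2*(6 + 4 + 2)**2)/377 = (-4 - 2*12 + 2*12**2)/377 = (-4 - 24 + 2*144)/377 = (-4 - 24 + 288)/377 = (1/377)*260 = 20/29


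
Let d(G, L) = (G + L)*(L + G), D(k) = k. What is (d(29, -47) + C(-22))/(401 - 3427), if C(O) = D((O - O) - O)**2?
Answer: -404/1513 ≈ -0.26702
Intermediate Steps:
d(G, L) = (G + L)**2 (d(G, L) = (G + L)*(G + L) = (G + L)**2)
C(O) = O**2 (C(O) = ((O - O) - O)**2 = (0 - O)**2 = (-O)**2 = O**2)
(d(29, -47) + C(-22))/(401 - 3427) = ((29 - 47)**2 + (-22)**2)/(401 - 3427) = ((-18)**2 + 484)/(-3026) = (324 + 484)*(-1/3026) = 808*(-1/3026) = -404/1513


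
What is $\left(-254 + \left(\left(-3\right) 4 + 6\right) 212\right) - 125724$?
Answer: $-127250$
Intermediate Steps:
$\left(-254 + \left(\left(-3\right) 4 + 6\right) 212\right) - 125724 = \left(-254 + \left(-12 + 6\right) 212\right) - 125724 = \left(-254 - 1272\right) - 125724 = -1526 - 125724 = -127250$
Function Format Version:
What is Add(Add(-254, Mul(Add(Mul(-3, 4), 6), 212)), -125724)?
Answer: -127250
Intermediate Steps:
Add(Add(-254, Mul(Add(Mul(-3, 4), 6), 212)), -125724) = Add(Add(-254, Mul(Add(-12, 6), 212)), -125724) = Add(Add(-254, Mul(-6, 212)), -125724) = Add(Add(-254, -1272), -125724) = Add(-1526, -125724) = -127250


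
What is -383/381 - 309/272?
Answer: -221905/103632 ≈ -2.1413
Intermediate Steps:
-383/381 - 309/272 = -221905/103632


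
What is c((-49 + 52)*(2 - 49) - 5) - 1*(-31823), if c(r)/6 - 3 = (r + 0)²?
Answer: 159737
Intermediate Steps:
c(r) = 18 + 6*r² (c(r) = 18 + 6*(r + 0)² = 18 + 6*r²)
c((-49 + 52)*(2 - 49) - 5) - 1*(-31823) = (18 + 6*((-49 + 52)*(2 - 49) - 5)²) - 1*(-31823) = (18 + 6*(3*(-47) - 5)²) + 31823 = (18 + 6*(-141 - 5)²) + 31823 = (18 + 6*(-146)²) + 31823 = (18 + 6*21316) + 31823 = (18 + 127896) + 31823 = 127914 + 31823 = 159737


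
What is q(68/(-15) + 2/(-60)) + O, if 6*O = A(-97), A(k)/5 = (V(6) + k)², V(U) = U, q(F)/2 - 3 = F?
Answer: 68977/10 ≈ 6897.7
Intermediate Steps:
q(F) = 6 + 2*F
A(k) = 5*(6 + k)²
O = 41405/6 (O = (5*(6 - 97)²)/6 = (5*(-91)²)/6 = (5*8281)/6 = (⅙)*41405 = 41405/6 ≈ 6900.8)
q(68/(-15) + 2/(-60)) + O = (6 + 2*(68/(-15) + 2/(-60))) + 41405/6 = (6 + 2*(68*(-1/15) + 2*(-1/60))) + 41405/6 = (6 + 2*(-68/15 - 1/30)) + 41405/6 = (6 + 2*(-137/30)) + 41405/6 = (6 - 137/15) + 41405/6 = -47/15 + 41405/6 = 68977/10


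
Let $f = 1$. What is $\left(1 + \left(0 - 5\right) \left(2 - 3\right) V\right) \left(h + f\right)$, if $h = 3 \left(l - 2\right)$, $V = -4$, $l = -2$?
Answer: $209$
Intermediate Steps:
$h = -12$ ($h = 3 \left(-2 - 2\right) = 3 \left(-4\right) = -12$)
$\left(1 + \left(0 - 5\right) \left(2 - 3\right) V\right) \left(h + f\right) = \left(1 + \left(0 - 5\right) \left(2 - 3\right) \left(-4\right)\right) \left(-12 + 1\right) = \left(1 + \left(-5\right) \left(-1\right) \left(-4\right)\right) \left(-11\right) = \left(1 + 5 \left(-4\right)\right) \left(-11\right) = \left(1 - 20\right) \left(-11\right) = \left(-19\right) \left(-11\right) = 209$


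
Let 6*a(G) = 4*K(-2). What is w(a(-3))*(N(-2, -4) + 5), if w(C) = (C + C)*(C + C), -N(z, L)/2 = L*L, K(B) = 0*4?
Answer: 0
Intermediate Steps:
K(B) = 0
N(z, L) = -2*L² (N(z, L) = -2*L*L = -2*L²)
a(G) = 0 (a(G) = (4*0)/6 = (⅙)*0 = 0)
w(C) = 4*C² (w(C) = (2*C)*(2*C) = 4*C²)
w(a(-3))*(N(-2, -4) + 5) = (4*0²)*(-2*(-4)² + 5) = (4*0)*(-2*16 + 5) = 0*(-32 + 5) = 0*(-27) = 0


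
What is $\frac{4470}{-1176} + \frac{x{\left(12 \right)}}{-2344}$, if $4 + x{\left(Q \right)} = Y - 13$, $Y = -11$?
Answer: $- \frac{217599}{57428} \approx -3.7891$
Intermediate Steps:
$x{\left(Q \right)} = -28$ ($x{\left(Q \right)} = -4 - 24 = -28$)
$\frac{4470}{-1176} + \frac{x{\left(12 \right)}}{-2344} = \frac{4470}{-1176} - \frac{28}{-2344} = 4470 \left(- \frac{1}{1176}\right) - - \frac{7}{586} = - \frac{745}{196} + \frac{7}{586} = - \frac{217599}{57428}$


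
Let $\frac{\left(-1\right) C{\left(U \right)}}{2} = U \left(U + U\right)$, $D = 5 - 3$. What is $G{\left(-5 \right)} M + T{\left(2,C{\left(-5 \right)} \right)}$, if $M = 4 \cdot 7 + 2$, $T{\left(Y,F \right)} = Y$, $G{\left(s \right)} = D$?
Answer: $62$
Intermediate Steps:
$D = 2$
$C{\left(U \right)} = - 4 U^{2}$ ($C{\left(U \right)} = - 2 U \left(U + U\right) = - 2 U 2 U = - 2 \cdot 2 U^{2} = - 4 U^{2}$)
$G{\left(s \right)} = 2$
$M = 30$ ($M = 28 + 2 = 30$)
$G{\left(-5 \right)} M + T{\left(2,C{\left(-5 \right)} \right)} = 2 \cdot 30 + 2 = 60 + 2 = 62$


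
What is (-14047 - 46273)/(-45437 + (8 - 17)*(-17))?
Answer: 15080/11321 ≈ 1.3320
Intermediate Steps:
(-14047 - 46273)/(-45437 + (8 - 17)*(-17)) = -60320/(-45437 - 9*(-17)) = -60320/(-45437 + 153) = -60320/(-45284) = -60320*(-1/45284) = 15080/11321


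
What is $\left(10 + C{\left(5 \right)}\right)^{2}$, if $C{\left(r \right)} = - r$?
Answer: $25$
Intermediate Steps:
$\left(10 + C{\left(5 \right)}\right)^{2} = \left(10 - 5\right)^{2} = 5^{2} = 25$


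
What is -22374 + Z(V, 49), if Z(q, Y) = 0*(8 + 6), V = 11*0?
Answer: -22374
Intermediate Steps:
V = 0
Z(q, Y) = 0 (Z(q, Y) = 0*14 = 0)
-22374 + Z(V, 49) = -22374 + 0 = -22374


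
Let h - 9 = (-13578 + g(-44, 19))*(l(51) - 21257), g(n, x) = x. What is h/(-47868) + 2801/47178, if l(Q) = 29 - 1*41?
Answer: -1133779879781/188193042 ≈ -6024.6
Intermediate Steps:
l(Q) = -12 (l(Q) = 29 - 41 = -12)
h = 288386380 (h = 9 + (-13578 + 19)*(-12 - 21257) = 9 - 13559*(-21269) = 9 + 288386371 = 288386380)
h/(-47868) + 2801/47178 = 288386380/(-47868) + 2801/47178 = 288386380*(-1/47868) + 2801*(1/47178) = -72096595/11967 + 2801/47178 = -1133779879781/188193042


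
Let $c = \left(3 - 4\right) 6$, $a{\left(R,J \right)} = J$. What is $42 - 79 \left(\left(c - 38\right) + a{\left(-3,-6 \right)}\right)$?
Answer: $3992$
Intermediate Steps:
$c = -6$ ($c = \left(3 - 4\right) 6 = \left(-1\right) 6 = -6$)
$42 - 79 \left(\left(c - 38\right) + a{\left(-3,-6 \right)}\right) = 42 - 79 \left(\left(-6 - 38\right) - 6\right) = 42 - 79 \left(-44 - 6\right) = 42 - -3950 = 42 + 3950 = 3992$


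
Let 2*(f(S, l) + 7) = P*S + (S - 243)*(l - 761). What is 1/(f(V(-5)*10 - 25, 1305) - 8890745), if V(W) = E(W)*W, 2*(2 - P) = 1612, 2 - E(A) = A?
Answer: -1/8908098 ≈ -1.1226e-7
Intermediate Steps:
E(A) = 2 - A
P = -804 (P = 2 - ½*1612 = 2 - 806 = -804)
V(W) = W*(2 - W) (V(W) = (2 - W)*W = W*(2 - W))
f(S, l) = -7 - 402*S + (-761 + l)*(-243 + S)/2 (f(S, l) = -7 + (-804*S + (S - 243)*(l - 761))/2 = -7 + (-804*S + (-243 + S)*(-761 + l))/2 = -7 + (-804*S + (-761 + l)*(-243 + S))/2 = -7 + (-402*S + (-761 + l)*(-243 + S)/2) = -7 - 402*S + (-761 + l)*(-243 + S)/2)
1/(f(V(-5)*10 - 25, 1305) - 8890745) = 1/((184909/2 - 1565*(-5*(2 - 1*(-5))*10 - 25)/2 - 243/2*1305 + (½)*(-5*(2 - 1*(-5))*10 - 25)*1305) - 8890745) = 1/((184909/2 - 1565*(-5*(2 + 5)*10 - 25)/2 - 317115/2 + (½)*(-5*(2 + 5)*10 - 25)*1305) - 8890745) = 1/((184909/2 - 1565*(-5*7*10 - 25)/2 - 317115/2 + (½)*(-5*7*10 - 25)*1305) - 8890745) = 1/((184909/2 - 1565*(-35*10 - 25)/2 - 317115/2 + (½)*(-35*10 - 25)*1305) - 8890745) = 1/((184909/2 - 1565*(-350 - 25)/2 - 317115/2 + (½)*(-350 - 25)*1305) - 8890745) = 1/((184909/2 - 1565/2*(-375) - 317115/2 + (½)*(-375)*1305) - 8890745) = 1/((184909/2 + 586875/2 - 317115/2 - 489375/2) - 8890745) = 1/(-17353 - 8890745) = 1/(-8908098) = -1/8908098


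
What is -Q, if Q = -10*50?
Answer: 500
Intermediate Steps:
Q = -500
-Q = -1*(-500) = 500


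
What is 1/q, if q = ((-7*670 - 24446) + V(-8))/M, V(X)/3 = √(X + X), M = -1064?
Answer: 645848/17685555 + 266*I/17685555 ≈ 0.036518 + 1.5041e-5*I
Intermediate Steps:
V(X) = 3*√2*√X (V(X) = 3*√(X + X) = 3*√(2*X) = 3*(√2*√X) = 3*√2*√X)
q = 3642/133 - 3*I/266 (q = ((-7*670 - 24446) + 3*√2*√(-8))/(-1064) = ((-4690 - 24446) + 3*√2*(2*I*√2))*(-1/1064) = (-29136 + 12*I)*(-1/1064) = 3642/133 - 3*I/266 ≈ 27.383 - 0.011278*I)
1/q = 1/(3642/133 - 3*I/266) = 70756*(3642/133 + 3*I/266)/53056665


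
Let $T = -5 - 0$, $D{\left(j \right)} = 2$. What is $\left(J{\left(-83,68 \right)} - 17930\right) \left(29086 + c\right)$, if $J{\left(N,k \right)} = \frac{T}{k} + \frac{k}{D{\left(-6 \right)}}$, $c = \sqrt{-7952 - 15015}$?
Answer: $- \frac{17697856619}{34} - \frac{1216933 i \sqrt{22967}}{68} \approx -5.2053 \cdot 10^{8} - 2.7121 \cdot 10^{6} i$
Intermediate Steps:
$T = -5$ ($T = -5 + 0 = -5$)
$c = i \sqrt{22967}$ ($c = \sqrt{-22967} = i \sqrt{22967} \approx 151.55 i$)
$J{\left(N,k \right)} = \frac{k}{2} - \frac{5}{k}$ ($J{\left(N,k \right)} = - \frac{5}{k} + \frac{k}{2} = \frac{k}{2} - \frac{5}{k}$)
$\left(J{\left(-83,68 \right)} - 17930\right) \left(29086 + c\right) = \left(\left(\frac{1}{2} \cdot 68 - \frac{5}{68}\right) - 17930\right) \left(29086 + i \sqrt{22967}\right) = \left(\left(34 - \frac{5}{68}\right) - 17930\right) \left(29086 + i \sqrt{22967}\right) = \left(\frac{2307}{68} - 17930\right) \left(29086 + i \sqrt{22967}\right) = - \frac{1216933 \left(29086 + i \sqrt{22967}\right)}{68} = - \frac{17697856619}{34} - \frac{1216933 i \sqrt{22967}}{68}$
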